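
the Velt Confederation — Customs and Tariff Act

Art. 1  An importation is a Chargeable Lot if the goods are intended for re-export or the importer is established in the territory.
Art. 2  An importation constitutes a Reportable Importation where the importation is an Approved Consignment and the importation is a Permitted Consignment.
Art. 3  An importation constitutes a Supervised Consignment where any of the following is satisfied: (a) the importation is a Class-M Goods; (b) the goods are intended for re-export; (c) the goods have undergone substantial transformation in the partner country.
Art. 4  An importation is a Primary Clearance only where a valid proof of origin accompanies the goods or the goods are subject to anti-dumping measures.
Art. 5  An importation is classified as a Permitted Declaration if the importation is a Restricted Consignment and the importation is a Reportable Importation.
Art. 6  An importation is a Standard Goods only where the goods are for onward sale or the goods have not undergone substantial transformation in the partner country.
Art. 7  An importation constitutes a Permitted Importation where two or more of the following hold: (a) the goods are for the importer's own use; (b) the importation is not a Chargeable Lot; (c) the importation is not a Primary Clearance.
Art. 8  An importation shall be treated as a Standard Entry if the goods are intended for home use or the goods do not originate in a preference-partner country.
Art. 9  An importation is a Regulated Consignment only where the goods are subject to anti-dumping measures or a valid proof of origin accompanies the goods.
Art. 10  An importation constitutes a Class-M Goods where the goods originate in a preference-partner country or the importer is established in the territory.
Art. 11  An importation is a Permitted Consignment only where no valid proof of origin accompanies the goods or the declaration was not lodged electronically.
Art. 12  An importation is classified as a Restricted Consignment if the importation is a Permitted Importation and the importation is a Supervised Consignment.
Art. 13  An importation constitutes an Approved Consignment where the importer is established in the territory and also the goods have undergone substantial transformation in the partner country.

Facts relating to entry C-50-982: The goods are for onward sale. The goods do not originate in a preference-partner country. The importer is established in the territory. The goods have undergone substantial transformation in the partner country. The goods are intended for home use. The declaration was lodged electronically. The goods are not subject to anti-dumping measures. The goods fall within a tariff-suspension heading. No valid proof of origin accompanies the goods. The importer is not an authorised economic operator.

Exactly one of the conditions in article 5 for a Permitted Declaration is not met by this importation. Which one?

Restricted Consignment

article 1 — Chargeable Lot: [the goods are intended for re-export? no] OR [the importer is established in the territory? yes] → satisfied.
article 4 — Primary Clearance: [a valid proof of origin accompanies the goods? no] OR [the goods are subject to anti-dumping measures? no] → not satisfied.
article 7 — Permitted Importation: the goods are for the importer's own use? no; not a Chargeable Lot (article 1)? no; not a Primary Clearance (article 4)? yes — 1 of 3 hold (need ≥2) → not satisfied.
article 10 — Class-M Goods: [the goods originate in a preference-partner country? no] OR [the importer is established in the territory? yes] → satisfied.
article 3 — Supervised Consignment: [Class-M Goods (article 10)? yes] OR [the goods are intended for re-export? no] OR [the goods have undergone substantial transformation in the partner country? yes] → satisfied.
article 12 — Restricted Consignment: [Permitted Importation (article 7)? no] AND [Supervised Consignment (article 3)? yes] → not satisfied.
article 13 — Approved Consignment: [the importer is established in the territory? yes] AND [the goods have undergone substantial transformation in the partner country? yes] → satisfied.
article 11 — Permitted Consignment: [no valid proof of origin accompanies the goods? yes] OR [the declaration was not lodged electronically? no] → satisfied.
article 2 — Reportable Importation: [Approved Consignment (article 13)? yes] AND [Permitted Consignment (article 11)? yes] → satisfied.
article 5 — Permitted Declaration: [Restricted Consignment (article 12)? no] AND [Reportable Importation (article 2)? yes] → not satisfied.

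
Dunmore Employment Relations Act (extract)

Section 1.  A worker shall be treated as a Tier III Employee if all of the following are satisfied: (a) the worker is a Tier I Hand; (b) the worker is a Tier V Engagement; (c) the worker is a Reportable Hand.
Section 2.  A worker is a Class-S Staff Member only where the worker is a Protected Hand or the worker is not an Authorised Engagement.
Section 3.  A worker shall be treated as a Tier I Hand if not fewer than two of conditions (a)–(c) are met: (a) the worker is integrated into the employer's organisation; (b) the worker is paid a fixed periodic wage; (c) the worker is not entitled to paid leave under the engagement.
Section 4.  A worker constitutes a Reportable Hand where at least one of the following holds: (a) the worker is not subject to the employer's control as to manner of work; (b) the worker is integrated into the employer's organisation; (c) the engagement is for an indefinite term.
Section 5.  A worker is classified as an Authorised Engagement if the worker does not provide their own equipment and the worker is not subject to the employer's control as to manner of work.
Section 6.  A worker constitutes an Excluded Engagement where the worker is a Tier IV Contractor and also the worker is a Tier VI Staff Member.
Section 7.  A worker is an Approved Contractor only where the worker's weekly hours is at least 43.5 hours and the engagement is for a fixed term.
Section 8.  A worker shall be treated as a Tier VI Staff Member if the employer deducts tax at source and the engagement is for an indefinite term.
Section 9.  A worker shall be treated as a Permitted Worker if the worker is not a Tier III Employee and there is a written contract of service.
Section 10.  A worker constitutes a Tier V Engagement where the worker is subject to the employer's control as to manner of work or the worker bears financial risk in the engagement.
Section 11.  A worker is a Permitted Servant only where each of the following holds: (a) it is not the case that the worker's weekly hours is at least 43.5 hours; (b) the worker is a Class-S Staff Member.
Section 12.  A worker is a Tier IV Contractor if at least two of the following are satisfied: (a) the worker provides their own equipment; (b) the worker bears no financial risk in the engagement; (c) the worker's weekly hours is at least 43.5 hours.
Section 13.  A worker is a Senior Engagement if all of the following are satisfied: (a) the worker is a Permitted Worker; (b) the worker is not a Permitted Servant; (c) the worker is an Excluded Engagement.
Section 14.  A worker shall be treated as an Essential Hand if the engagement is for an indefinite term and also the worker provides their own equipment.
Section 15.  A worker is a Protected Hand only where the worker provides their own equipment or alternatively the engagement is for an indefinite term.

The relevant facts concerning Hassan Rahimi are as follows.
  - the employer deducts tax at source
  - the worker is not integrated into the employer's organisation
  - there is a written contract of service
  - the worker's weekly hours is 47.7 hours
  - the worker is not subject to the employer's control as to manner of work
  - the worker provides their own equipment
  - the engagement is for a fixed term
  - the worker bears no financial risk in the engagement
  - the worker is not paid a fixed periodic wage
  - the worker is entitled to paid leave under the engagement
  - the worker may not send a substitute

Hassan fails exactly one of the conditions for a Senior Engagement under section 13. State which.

section 3 — Tier I Hand: the worker is integrated into the employer's organisation? no; the worker is paid a fixed periodic wage? no; the worker is not entitled to paid leave under the engagement? no — 0 of 3 hold (need ≥2) → not satisfied.
section 10 — Tier V Engagement: [the worker is subject to the employer's control as to manner of work? no] OR [the worker bears financial risk in the engagement? no] → not satisfied.
section 4 — Reportable Hand: [the worker is not subject to the employer's control as to manner of work? yes] OR [the worker is integrated into the employer's organisation? no] OR [the engagement is for an indefinite term? no] → satisfied.
section 1 — Tier III Employee: [Tier I Hand (section 3)? no] AND [Tier V Engagement (section 10)? no] AND [Reportable Hand (section 4)? yes] → not satisfied.
section 9 — Permitted Worker: [not a Tier III Employee (section 1)? yes] AND [there is a written contract of service? yes] → satisfied.
section 15 — Protected Hand: [the worker provides their own equipment? yes] OR [the engagement is for an indefinite term? no] → satisfied.
section 5 — Authorised Engagement: [the worker does not provide their own equipment? no] AND [the worker is not subject to the employer's control as to manner of work? yes] → not satisfied.
section 2 — Class-S Staff Member: [Protected Hand (section 15)? yes] OR [not an Authorised Engagement (section 5)? yes] → satisfied.
section 11 — Permitted Servant: [worker's weekly hours: 47.7 hours ≥ 43.5 hours? yes, so negated condition no] AND [Class-S Staff Member (section 2)? yes] → not satisfied.
section 12 — Tier IV Contractor: the worker provides their own equipment? yes; the worker bears no financial risk in the engagement? yes; worker's weekly hours: 47.7 hours ≥ 43.5 hours? yes — 3 of 3 hold (need ≥2) → satisfied.
section 8 — Tier VI Staff Member: [the employer deducts tax at source? yes] AND [the engagement is for an indefinite term? no] → not satisfied.
section 6 — Excluded Engagement: [Tier IV Contractor (section 12)? yes] AND [Tier VI Staff Member (section 8)? no] → not satisfied.
section 13 — Senior Engagement: [Permitted Worker (section 9)? yes] AND [not a Permitted Servant (section 11)? yes] AND [Excluded Engagement (section 6)? no] → not satisfied.

Excluded Engagement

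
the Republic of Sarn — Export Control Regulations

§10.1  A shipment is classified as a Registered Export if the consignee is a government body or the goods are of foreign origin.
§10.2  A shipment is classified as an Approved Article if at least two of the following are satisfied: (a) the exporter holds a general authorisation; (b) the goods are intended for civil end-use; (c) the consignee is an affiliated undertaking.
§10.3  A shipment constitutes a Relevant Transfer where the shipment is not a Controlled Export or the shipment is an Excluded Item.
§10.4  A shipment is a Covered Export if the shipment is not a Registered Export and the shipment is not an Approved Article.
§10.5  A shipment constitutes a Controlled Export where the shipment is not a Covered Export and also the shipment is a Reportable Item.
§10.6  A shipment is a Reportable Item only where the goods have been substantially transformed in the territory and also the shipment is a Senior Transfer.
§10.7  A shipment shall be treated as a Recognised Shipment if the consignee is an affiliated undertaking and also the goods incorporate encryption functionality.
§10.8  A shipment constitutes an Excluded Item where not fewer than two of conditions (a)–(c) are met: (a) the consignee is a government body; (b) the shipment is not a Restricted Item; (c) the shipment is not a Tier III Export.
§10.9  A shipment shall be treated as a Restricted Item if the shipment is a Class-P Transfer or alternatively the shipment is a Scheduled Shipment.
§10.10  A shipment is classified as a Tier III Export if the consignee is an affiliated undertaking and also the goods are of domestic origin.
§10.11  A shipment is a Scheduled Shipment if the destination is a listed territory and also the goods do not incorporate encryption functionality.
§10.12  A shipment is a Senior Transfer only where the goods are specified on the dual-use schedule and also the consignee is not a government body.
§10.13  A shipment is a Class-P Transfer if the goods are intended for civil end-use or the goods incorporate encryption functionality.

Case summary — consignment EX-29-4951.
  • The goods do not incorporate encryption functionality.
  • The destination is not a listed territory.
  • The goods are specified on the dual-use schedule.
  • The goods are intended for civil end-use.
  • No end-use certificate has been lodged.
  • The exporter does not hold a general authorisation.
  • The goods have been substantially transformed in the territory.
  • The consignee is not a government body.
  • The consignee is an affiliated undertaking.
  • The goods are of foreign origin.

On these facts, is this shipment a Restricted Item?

Yes

§10.13 — Class-P Transfer: [the goods are intended for civil end-use? yes] OR [the goods incorporate encryption functionality? no] → satisfied.
§10.11 — Scheduled Shipment: [the destination is a listed territory? no] AND [the goods do not incorporate encryption functionality? yes] → not satisfied.
§10.9 — Restricted Item: [Class-P Transfer (§10.13)? yes] OR [Scheduled Shipment (§10.11)? no] → satisfied.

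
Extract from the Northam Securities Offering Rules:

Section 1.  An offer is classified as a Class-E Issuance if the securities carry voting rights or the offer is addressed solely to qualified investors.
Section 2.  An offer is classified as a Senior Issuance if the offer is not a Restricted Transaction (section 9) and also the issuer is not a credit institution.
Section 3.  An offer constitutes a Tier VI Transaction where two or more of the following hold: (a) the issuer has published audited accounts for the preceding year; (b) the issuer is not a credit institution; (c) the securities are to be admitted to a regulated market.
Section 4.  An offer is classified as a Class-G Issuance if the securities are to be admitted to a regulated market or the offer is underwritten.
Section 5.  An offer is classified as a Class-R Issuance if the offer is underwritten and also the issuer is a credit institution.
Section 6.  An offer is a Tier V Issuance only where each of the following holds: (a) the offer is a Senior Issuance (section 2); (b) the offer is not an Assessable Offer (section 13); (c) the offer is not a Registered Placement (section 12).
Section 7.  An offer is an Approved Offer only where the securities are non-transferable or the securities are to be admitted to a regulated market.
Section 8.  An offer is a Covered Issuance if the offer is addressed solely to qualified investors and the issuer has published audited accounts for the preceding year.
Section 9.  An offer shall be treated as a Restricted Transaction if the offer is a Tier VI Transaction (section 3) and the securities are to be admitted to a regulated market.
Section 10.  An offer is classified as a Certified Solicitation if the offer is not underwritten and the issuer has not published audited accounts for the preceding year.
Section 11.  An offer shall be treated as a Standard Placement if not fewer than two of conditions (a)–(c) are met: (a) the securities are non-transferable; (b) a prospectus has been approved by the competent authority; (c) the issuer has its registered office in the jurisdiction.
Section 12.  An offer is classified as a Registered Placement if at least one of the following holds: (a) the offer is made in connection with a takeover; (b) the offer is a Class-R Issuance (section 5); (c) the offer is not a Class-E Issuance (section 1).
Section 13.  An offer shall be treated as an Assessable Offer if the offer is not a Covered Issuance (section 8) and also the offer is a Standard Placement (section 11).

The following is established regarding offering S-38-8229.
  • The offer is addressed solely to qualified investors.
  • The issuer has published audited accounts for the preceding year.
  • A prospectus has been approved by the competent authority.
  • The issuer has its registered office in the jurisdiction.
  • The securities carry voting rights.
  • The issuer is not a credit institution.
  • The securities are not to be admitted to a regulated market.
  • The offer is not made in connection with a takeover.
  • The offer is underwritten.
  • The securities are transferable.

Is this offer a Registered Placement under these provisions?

section 5 — Class-R Issuance: [the offer is underwritten? yes] AND [the issuer is a credit institution? no] → not satisfied.
section 1 — Class-E Issuance: [the securities carry voting rights? yes] OR [the offer is addressed solely to qualified investors? yes] → satisfied.
section 12 — Registered Placement: [the offer is made in connection with a takeover? no] OR [Class-R Issuance (section 5)? no] OR [not a Class-E Issuance (section 1)? no] → not satisfied.

No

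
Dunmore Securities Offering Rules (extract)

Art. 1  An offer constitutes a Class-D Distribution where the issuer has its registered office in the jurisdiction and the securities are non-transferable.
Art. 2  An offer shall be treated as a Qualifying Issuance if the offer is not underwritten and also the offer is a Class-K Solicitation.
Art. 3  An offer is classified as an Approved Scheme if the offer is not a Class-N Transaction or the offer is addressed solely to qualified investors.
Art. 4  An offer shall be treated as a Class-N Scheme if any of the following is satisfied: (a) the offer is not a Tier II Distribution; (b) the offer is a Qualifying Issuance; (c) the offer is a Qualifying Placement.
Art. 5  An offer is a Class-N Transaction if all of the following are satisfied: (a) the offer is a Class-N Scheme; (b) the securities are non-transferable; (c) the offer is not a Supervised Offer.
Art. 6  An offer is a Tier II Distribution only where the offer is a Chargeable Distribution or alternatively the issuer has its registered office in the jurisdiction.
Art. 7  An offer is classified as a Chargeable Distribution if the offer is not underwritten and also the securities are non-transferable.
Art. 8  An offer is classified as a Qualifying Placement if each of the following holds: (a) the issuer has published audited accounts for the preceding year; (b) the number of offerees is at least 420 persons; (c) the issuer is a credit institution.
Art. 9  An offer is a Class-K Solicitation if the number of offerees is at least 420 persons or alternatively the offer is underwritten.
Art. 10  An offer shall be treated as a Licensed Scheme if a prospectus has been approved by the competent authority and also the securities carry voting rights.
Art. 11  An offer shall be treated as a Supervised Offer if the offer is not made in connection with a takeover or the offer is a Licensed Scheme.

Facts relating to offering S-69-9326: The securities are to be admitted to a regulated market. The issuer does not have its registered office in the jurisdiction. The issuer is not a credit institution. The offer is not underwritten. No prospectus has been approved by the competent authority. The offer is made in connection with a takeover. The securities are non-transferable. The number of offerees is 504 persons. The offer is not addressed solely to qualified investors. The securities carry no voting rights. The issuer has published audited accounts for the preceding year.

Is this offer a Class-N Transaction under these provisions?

article 7 — Chargeable Distribution: [the offer is not underwritten? yes] AND [the securities are non-transferable? yes] → satisfied.
article 6 — Tier II Distribution: [Chargeable Distribution (article 7)? yes] OR [the issuer has its registered office in the jurisdiction? no] → satisfied.
article 9 — Class-K Solicitation: [number of offerees: 504 persons ≥ 420 persons? yes] OR [the offer is underwritten? no] → satisfied.
article 2 — Qualifying Issuance: [the offer is not underwritten? yes] AND [Class-K Solicitation (article 9)? yes] → satisfied.
article 8 — Qualifying Placement: [the issuer has published audited accounts for the preceding year? yes] AND [number of offerees: 504 persons ≥ 420 persons? yes] AND [the issuer is a credit institution? no] → not satisfied.
article 4 — Class-N Scheme: [not a Tier II Distribution (article 6)? no] OR [Qualifying Issuance (article 2)? yes] OR [Qualifying Placement (article 8)? no] → satisfied.
article 10 — Licensed Scheme: [a prospectus has been approved by the competent authority? no] AND [the securities carry voting rights? no] → not satisfied.
article 11 — Supervised Offer: [the offer is not made in connection with a takeover? no] OR [Licensed Scheme (article 10)? no] → not satisfied.
article 5 — Class-N Transaction: [Class-N Scheme (article 4)? yes] AND [the securities are non-transferable? yes] AND [not a Supervised Offer (article 11)? yes] → satisfied.

Yes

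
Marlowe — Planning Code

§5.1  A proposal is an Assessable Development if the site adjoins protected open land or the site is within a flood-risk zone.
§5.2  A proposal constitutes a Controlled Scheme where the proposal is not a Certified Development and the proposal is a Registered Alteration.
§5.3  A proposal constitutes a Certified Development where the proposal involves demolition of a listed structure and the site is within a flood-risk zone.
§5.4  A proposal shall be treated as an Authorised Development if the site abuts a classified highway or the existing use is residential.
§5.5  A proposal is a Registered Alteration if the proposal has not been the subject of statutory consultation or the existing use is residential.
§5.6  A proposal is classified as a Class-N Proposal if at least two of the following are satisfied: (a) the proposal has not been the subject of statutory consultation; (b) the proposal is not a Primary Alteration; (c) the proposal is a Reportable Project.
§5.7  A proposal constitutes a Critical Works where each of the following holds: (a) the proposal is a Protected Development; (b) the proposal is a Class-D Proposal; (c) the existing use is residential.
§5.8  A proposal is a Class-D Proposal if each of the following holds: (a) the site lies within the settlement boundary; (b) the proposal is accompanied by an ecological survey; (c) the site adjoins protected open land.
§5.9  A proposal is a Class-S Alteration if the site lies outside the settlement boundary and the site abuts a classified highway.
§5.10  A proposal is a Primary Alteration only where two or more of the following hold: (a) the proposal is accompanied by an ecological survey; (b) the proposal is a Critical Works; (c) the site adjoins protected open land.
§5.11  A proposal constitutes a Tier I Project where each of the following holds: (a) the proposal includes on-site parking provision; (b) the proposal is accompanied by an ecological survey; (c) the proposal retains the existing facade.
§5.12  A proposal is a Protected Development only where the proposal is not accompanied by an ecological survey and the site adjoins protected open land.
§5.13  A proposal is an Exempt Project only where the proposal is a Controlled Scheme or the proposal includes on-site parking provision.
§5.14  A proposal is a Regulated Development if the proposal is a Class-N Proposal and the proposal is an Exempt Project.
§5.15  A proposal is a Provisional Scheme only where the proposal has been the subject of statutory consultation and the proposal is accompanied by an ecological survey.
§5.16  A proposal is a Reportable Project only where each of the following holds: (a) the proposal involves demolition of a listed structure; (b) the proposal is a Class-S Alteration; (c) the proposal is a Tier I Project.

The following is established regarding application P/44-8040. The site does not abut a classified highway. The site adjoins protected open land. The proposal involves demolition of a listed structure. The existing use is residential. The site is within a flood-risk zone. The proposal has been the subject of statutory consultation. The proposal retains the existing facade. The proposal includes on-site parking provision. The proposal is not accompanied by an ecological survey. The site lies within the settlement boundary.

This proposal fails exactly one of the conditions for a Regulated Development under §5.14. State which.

Class-N Proposal

§5.12 — Protected Development: [the proposal is not accompanied by an ecological survey? yes] AND [the site adjoins protected open land? yes] → satisfied.
§5.8 — Class-D Proposal: [the site lies within the settlement boundary? yes] AND [the proposal is accompanied by an ecological survey? no] AND [the site adjoins protected open land? yes] → not satisfied.
§5.7 — Critical Works: [Protected Development (§5.12)? yes] AND [Class-D Proposal (§5.8)? no] AND [the existing use is residential? yes] → not satisfied.
§5.10 — Primary Alteration: the proposal is accompanied by an ecological survey? no; Critical Works (§5.7)? no; the site adjoins protected open land? yes — 1 of 3 hold (need ≥2) → not satisfied.
§5.9 — Class-S Alteration: [the site lies outside the settlement boundary? no] AND [the site abuts a classified highway? no] → not satisfied.
§5.11 — Tier I Project: [the proposal includes on-site parking provision? yes] AND [the proposal is accompanied by an ecological survey? no] AND [the proposal retains the existing facade? yes] → not satisfied.
§5.16 — Reportable Project: [the proposal involves demolition of a listed structure? yes] AND [Class-S Alteration (§5.9)? no] AND [Tier I Project (§5.11)? no] → not satisfied.
§5.6 — Class-N Proposal: the proposal has not been the subject of statutory consultation? no; not a Primary Alteration (§5.10)? yes; Reportable Project (§5.16)? no — 1 of 3 hold (need ≥2) → not satisfied.
§5.3 — Certified Development: [the proposal involves demolition of a listed structure? yes] AND [the site is within a flood-risk zone? yes] → satisfied.
§5.5 — Registered Alteration: [the proposal has not been the subject of statutory consultation? no] OR [the existing use is residential? yes] → satisfied.
§5.2 — Controlled Scheme: [not a Certified Development (§5.3)? no] AND [Registered Alteration (§5.5)? yes] → not satisfied.
§5.13 — Exempt Project: [Controlled Scheme (§5.2)? no] OR [the proposal includes on-site parking provision? yes] → satisfied.
§5.14 — Regulated Development: [Class-N Proposal (§5.6)? no] AND [Exempt Project (§5.13)? yes] → not satisfied.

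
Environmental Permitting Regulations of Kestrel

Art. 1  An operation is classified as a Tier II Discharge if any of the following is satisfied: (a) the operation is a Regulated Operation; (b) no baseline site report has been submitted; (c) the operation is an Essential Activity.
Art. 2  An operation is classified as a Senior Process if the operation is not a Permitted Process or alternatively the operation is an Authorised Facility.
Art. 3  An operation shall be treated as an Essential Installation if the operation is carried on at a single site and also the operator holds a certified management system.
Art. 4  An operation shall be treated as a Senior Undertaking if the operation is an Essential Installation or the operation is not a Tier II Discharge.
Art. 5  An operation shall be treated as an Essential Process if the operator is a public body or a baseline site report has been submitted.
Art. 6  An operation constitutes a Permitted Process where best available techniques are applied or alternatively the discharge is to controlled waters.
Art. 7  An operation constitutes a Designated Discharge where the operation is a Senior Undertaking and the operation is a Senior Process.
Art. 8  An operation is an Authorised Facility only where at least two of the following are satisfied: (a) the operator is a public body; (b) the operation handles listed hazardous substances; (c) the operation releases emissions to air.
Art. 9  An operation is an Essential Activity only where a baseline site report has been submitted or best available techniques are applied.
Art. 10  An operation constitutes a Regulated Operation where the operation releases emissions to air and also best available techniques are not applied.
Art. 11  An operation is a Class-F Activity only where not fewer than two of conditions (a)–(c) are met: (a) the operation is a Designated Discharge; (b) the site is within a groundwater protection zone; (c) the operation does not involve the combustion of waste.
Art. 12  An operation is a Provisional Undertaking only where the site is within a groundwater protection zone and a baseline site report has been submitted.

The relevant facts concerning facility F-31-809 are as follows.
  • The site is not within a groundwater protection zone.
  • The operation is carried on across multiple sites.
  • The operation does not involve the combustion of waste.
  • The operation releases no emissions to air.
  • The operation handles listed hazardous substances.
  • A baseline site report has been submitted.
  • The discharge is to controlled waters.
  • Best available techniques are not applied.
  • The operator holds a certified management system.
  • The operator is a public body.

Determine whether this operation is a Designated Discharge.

No

article 3 — Essential Installation: [the operation is carried on at a single site? no] AND [the operator holds a certified management system? yes] → not satisfied.
article 10 — Regulated Operation: [the operation releases emissions to air? no] AND [best available techniques are not applied? yes] → not satisfied.
article 9 — Essential Activity: [a baseline site report has been submitted? yes] OR [best available techniques are applied? no] → satisfied.
article 1 — Tier II Discharge: [Regulated Operation (article 10)? no] OR [no baseline site report has been submitted? no] OR [Essential Activity (article 9)? yes] → satisfied.
article 4 — Senior Undertaking: [Essential Installation (article 3)? no] OR [not a Tier II Discharge (article 1)? no] → not satisfied.
article 6 — Permitted Process: [best available techniques are applied? no] OR [the discharge is to controlled waters? yes] → satisfied.
article 8 — Authorised Facility: the operator is a public body? yes; the operation handles listed hazardous substances? yes; the operation releases emissions to air? no — 2 of 3 hold (need ≥2) → satisfied.
article 2 — Senior Process: [not a Permitted Process (article 6)? no] OR [Authorised Facility (article 8)? yes] → satisfied.
article 7 — Designated Discharge: [Senior Undertaking (article 4)? no] AND [Senior Process (article 2)? yes] → not satisfied.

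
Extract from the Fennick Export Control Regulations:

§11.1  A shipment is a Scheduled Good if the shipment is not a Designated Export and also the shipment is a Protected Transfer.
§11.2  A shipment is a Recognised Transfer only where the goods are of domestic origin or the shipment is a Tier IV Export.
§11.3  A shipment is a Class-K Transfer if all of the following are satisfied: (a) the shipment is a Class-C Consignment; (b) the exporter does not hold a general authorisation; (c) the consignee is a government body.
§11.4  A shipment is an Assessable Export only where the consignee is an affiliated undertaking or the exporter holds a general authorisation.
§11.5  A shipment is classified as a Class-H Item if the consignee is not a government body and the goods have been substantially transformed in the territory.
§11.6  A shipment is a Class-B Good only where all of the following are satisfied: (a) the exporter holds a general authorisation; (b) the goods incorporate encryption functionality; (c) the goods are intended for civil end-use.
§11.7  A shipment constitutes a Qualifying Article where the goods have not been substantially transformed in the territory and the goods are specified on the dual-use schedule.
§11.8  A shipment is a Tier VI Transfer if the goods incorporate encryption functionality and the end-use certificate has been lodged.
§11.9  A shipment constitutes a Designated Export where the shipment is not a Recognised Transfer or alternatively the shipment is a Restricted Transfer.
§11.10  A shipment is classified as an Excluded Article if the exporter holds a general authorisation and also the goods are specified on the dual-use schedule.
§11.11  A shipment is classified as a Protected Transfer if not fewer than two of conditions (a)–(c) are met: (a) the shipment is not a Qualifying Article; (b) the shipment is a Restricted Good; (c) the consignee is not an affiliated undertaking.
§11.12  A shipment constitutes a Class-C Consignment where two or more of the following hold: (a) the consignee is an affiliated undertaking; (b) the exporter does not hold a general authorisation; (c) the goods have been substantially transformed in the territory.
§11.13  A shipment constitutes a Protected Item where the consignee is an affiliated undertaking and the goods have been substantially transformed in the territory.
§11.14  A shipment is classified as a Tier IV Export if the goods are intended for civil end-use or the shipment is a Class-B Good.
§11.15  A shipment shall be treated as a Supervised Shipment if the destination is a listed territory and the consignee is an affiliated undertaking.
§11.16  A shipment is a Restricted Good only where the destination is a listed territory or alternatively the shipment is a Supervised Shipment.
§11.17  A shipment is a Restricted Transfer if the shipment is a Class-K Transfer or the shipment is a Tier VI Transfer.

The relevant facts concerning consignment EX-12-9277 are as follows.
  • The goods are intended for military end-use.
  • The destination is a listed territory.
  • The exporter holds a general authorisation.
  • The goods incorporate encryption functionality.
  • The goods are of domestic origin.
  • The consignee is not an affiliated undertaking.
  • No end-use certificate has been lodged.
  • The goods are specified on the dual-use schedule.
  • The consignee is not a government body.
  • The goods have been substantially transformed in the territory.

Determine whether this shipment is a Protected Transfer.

Yes

§11.7 — Qualifying Article: [the goods have not been substantially transformed in the territory? no] AND [the goods are specified on the dual-use schedule? yes] → not satisfied.
§11.15 — Supervised Shipment: [the destination is a listed territory? yes] AND [the consignee is an affiliated undertaking? no] → not satisfied.
§11.16 — Restricted Good: [the destination is a listed territory? yes] OR [Supervised Shipment (§11.15)? no] → satisfied.
§11.11 — Protected Transfer: not a Qualifying Article (§11.7)? yes; Restricted Good (§11.16)? yes; the consignee is not an affiliated undertaking? yes — 3 of 3 hold (need ≥2) → satisfied.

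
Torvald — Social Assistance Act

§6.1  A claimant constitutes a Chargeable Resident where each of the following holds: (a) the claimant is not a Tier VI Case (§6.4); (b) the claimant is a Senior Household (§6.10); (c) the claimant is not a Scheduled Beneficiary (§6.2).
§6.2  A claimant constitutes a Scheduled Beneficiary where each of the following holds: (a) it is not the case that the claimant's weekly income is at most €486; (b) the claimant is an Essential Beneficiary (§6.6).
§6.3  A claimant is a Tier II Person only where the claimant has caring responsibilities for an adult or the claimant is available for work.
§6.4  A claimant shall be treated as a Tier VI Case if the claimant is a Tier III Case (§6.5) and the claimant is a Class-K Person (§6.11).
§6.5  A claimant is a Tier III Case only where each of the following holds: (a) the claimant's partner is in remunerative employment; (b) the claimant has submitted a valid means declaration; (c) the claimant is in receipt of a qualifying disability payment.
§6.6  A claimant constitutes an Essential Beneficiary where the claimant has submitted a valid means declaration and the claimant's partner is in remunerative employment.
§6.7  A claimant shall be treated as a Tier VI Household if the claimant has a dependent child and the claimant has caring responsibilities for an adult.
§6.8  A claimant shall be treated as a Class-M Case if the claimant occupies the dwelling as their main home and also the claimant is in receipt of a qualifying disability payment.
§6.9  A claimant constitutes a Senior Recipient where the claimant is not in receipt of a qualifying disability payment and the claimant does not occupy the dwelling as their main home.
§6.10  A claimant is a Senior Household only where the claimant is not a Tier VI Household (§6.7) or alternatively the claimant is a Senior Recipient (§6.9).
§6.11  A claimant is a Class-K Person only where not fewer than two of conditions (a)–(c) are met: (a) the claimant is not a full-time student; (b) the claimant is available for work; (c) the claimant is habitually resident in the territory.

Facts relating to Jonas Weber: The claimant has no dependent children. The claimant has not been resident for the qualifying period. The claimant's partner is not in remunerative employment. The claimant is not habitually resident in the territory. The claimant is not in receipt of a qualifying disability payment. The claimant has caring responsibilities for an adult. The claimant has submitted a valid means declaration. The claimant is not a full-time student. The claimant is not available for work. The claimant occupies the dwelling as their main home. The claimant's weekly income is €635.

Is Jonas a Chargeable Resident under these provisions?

Under §6.5: the claimant's partner is in remunerative employment? no; and the claimant has submitted a valid means declaration? yes; and the claimant is in receipt of a qualifying disability payment? no. So the claimant is not a Tier III Case.
Under §6.11: the claimant is not a full-time student? yes; the claimant is available for work? no; the claimant is habitually resident in the territory? no — 1 of 3 hold (need ≥2) → not satisfied.
Under §6.4: Tier III Case (§6.5)? no; and Class-K Person (§6.11)? no. So the claimant is not a Tier VI Case.
Under §6.7: the claimant has a dependent child? no; and the claimant has caring responsibilities for an adult? yes. So the claimant is not a Tier VI Household.
Under §6.9: the claimant is not in receipt of a qualifying disability payment? yes; and the claimant does not occupy the dwelling as their main home? no. So the claimant is not a Senior Recipient.
Under §6.10: not a Tier VI Household (§6.7)? yes; or Senior Recipient (§6.9)? no. So the claimant is a Senior Household.
Under §6.6: the claimant has submitted a valid means declaration? yes; and the claimant's partner is in remunerative employment? no. So the claimant is not an Essential Beneficiary.
Under §6.2: claimant's weekly income: €635 ≤ €486? no, so negated condition yes; and Essential Beneficiary (§6.6)? no. So the claimant is not a Scheduled Beneficiary.
Under §6.1: not a Tier VI Case (§6.4)? yes; and Senior Household (§6.10)? yes; and not a Scheduled Beneficiary (§6.2)? yes. So the claimant is a Chargeable Resident.

Yes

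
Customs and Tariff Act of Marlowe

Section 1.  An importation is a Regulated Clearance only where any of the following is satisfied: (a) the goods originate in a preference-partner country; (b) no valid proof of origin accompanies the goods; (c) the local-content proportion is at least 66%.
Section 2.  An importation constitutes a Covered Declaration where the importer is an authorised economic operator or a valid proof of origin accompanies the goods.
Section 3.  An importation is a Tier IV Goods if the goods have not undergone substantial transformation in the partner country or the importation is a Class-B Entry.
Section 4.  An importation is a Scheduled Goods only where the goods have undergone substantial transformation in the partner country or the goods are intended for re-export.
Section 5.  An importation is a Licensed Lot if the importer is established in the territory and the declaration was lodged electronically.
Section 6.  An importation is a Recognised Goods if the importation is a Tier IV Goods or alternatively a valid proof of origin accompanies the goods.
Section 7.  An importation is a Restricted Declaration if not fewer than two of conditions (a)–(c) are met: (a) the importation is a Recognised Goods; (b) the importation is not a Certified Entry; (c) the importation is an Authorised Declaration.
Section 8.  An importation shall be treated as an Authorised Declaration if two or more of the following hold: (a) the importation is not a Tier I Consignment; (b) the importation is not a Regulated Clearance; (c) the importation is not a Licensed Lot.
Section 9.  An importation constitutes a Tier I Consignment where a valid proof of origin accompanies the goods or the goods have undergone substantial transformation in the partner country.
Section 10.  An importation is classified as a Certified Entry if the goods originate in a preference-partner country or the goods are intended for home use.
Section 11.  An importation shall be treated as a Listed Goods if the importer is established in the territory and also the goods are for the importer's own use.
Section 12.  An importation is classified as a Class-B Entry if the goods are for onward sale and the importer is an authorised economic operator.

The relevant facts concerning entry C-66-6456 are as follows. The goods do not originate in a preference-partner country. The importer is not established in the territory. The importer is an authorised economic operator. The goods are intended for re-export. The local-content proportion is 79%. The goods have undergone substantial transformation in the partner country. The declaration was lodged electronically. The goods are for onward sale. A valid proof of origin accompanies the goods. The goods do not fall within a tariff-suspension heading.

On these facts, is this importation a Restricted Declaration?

Under section 12: the goods are for onward sale? yes; and the importer is an authorised economic operator? yes. So the importation is a Class-B Entry.
Under section 3: the goods have not undergone substantial transformation in the partner country? no; or Class-B Entry (section 12)? yes. So the importation is a Tier IV Goods.
Under section 6: Tier IV Goods (section 3)? yes; or a valid proof of origin accompanies the goods? yes. So the importation is a Recognised Goods.
Under section 10: the goods originate in a preference-partner country? no; or the goods are intended for home use? no. So the importation is not a Certified Entry.
Under section 9: a valid proof of origin accompanies the goods? yes; or the goods have undergone substantial transformation in the partner country? yes. So the importation is a Tier I Consignment.
Under section 1: the goods originate in a preference-partner country? no; or no valid proof of origin accompanies the goods? no; or local-content proportion: 79% ≥ 66%? yes. So the importation is a Regulated Clearance.
Under section 5: the importer is established in the territory? no; and the declaration was lodged electronically? yes. So the importation is not a Licensed Lot.
Under section 8: not a Tier I Consignment (section 9)? no; not a Regulated Clearance (section 1)? no; not a Licensed Lot (section 5)? yes — 1 of 3 hold (need ≥2) → not satisfied.
Under section 7: Recognised Goods (section 6)? yes; not a Certified Entry (section 10)? yes; Authorised Declaration (section 8)? no — 2 of 3 hold (need ≥2) → satisfied.

Yes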